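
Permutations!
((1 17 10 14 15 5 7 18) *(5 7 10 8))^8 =((1 17 8 5 10 14 15 7 18))^8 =(1 18 7 15 14 10 5 8 17)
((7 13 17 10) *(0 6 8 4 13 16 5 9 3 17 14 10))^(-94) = (0 9 7 13 6 3 16 14 8 17 5 10 4)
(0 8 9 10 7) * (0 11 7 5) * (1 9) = (0 8 1 9 10 5)(7 11) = [8, 9, 2, 3, 4, 0, 6, 11, 1, 10, 5, 7]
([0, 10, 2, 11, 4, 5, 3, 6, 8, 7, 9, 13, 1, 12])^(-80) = (1 10 9 7 6 3 11 13 12)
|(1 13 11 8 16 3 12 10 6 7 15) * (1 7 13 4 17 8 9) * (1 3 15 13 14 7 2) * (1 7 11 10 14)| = 55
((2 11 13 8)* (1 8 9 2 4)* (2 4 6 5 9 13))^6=(13)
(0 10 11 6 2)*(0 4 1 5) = (0 10 11 6 2 4 1 5) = [10, 5, 4, 3, 1, 0, 2, 7, 8, 9, 11, 6]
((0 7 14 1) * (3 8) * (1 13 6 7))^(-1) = (0 1)(3 8)(6 13 14 7)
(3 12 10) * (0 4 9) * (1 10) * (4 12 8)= (0 12 1 10 3 8 4 9)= [12, 10, 2, 8, 9, 5, 6, 7, 4, 0, 3, 11, 1]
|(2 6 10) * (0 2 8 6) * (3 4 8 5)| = 6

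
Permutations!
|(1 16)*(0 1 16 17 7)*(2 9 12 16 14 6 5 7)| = 11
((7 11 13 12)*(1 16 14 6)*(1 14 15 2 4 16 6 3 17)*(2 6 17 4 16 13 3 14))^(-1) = (1 17)(2 6 15 16)(3 11 7 12 13 4)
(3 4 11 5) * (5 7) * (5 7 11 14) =[0, 1, 2, 4, 14, 3, 6, 7, 8, 9, 10, 11, 12, 13, 5] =(3 4 14 5)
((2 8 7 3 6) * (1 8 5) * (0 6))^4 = ((0 6 2 5 1 8 7 3))^4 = (0 1)(2 7)(3 5)(6 8)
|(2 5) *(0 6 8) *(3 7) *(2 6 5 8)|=10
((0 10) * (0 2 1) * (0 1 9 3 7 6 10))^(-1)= (2 10 6 7 3 9)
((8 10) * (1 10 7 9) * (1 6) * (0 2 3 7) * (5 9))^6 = ((0 2 3 7 5 9 6 1 10 8))^6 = (0 6 3 10 5)(1 7 8 9 2)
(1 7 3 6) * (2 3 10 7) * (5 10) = (1 2 3 6)(5 10 7) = [0, 2, 3, 6, 4, 10, 1, 5, 8, 9, 7]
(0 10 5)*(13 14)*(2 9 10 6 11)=(0 6 11 2 9 10 5)(13 14)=[6, 1, 9, 3, 4, 0, 11, 7, 8, 10, 5, 2, 12, 14, 13]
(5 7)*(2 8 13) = (2 8 13)(5 7) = [0, 1, 8, 3, 4, 7, 6, 5, 13, 9, 10, 11, 12, 2]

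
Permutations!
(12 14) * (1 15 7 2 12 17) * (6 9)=(1 15 7 2 12 14 17)(6 9)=[0, 15, 12, 3, 4, 5, 9, 2, 8, 6, 10, 11, 14, 13, 17, 7, 16, 1]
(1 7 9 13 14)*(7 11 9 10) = (1 11 9 13 14)(7 10) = [0, 11, 2, 3, 4, 5, 6, 10, 8, 13, 7, 9, 12, 14, 1]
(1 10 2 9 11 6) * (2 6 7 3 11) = (1 10 6)(2 9)(3 11 7) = [0, 10, 9, 11, 4, 5, 1, 3, 8, 2, 6, 7]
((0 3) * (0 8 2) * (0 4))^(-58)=(0 8 4 3 2)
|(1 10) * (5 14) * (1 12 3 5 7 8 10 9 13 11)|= 28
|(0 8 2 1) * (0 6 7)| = |(0 8 2 1 6 7)| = 6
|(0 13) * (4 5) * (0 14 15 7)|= |(0 13 14 15 7)(4 5)|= 10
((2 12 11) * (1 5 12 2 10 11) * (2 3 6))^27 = (12)(10 11)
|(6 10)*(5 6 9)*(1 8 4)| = 12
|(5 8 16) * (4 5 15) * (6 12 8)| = 7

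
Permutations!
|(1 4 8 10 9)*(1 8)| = 6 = |(1 4)(8 10 9)|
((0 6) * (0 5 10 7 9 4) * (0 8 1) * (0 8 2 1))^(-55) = ((0 6 5 10 7 9 4 2 1 8))^(-55) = (0 9)(1 10)(2 5)(4 6)(7 8)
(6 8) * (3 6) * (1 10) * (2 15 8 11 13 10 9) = [0, 9, 15, 6, 4, 5, 11, 7, 3, 2, 1, 13, 12, 10, 14, 8] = (1 9 2 15 8 3 6 11 13 10)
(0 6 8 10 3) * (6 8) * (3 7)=[8, 1, 2, 0, 4, 5, 6, 3, 10, 9, 7]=(0 8 10 7 3)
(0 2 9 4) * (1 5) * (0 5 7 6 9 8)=(0 2 8)(1 7 6 9 4 5)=[2, 7, 8, 3, 5, 1, 9, 6, 0, 4]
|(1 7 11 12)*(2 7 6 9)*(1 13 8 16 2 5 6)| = |(2 7 11 12 13 8 16)(5 6 9)| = 21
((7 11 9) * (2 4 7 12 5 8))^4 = (2 9)(4 12)(5 7)(8 11)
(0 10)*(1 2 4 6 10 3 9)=(0 3 9 1 2 4 6 10)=[3, 2, 4, 9, 6, 5, 10, 7, 8, 1, 0]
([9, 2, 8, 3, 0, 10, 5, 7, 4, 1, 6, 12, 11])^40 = [8, 0, 9, 3, 2, 10, 5, 7, 1, 4, 6, 11, 12]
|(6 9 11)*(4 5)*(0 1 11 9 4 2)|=7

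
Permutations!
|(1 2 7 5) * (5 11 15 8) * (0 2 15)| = |(0 2 7 11)(1 15 8 5)| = 4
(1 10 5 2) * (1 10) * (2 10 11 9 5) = (2 11 9 5 10) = [0, 1, 11, 3, 4, 10, 6, 7, 8, 5, 2, 9]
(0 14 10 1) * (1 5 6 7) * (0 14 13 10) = (0 13 10 5 6 7 1 14) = [13, 14, 2, 3, 4, 6, 7, 1, 8, 9, 5, 11, 12, 10, 0]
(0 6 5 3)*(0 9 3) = [6, 1, 2, 9, 4, 0, 5, 7, 8, 3] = (0 6 5)(3 9)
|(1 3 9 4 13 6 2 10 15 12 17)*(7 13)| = |(1 3 9 4 7 13 6 2 10 15 12 17)| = 12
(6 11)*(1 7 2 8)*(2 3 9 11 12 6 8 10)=(1 7 3 9 11 8)(2 10)(6 12)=[0, 7, 10, 9, 4, 5, 12, 3, 1, 11, 2, 8, 6]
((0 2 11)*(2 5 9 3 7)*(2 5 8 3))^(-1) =(0 11 2 9 5 7 3 8) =((0 8 3 7 5 9 2 11))^(-1)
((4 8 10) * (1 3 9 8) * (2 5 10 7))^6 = (1 5 8)(2 9 4)(3 10 7)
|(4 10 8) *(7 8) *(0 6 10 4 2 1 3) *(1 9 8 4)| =|(0 6 10 7 4 1 3)(2 9 8)| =21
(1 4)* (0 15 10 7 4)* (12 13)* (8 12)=[15, 0, 2, 3, 1, 5, 6, 4, 12, 9, 7, 11, 13, 8, 14, 10]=(0 15 10 7 4 1)(8 12 13)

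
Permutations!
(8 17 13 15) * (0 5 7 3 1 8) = (0 5 7 3 1 8 17 13 15) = [5, 8, 2, 1, 4, 7, 6, 3, 17, 9, 10, 11, 12, 15, 14, 0, 16, 13]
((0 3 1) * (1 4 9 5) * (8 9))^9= (0 4 9 1 3 8 5)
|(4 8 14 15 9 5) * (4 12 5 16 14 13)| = |(4 8 13)(5 12)(9 16 14 15)| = 12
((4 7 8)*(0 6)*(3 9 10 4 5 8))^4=((0 6)(3 9 10 4 7)(5 8))^4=(3 7 4 10 9)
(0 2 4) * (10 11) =[2, 1, 4, 3, 0, 5, 6, 7, 8, 9, 11, 10] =(0 2 4)(10 11)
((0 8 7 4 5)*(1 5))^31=(0 8 7 4 1 5)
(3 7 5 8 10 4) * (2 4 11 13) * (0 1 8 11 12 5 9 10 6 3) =(0 1 8 6 3 7 9 10 12 5 11 13 2 4) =[1, 8, 4, 7, 0, 11, 3, 9, 6, 10, 12, 13, 5, 2]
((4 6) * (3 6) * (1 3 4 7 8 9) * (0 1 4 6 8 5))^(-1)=((0 1 3 8 9 4 6 7 5))^(-1)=(0 5 7 6 4 9 8 3 1)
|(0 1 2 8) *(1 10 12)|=6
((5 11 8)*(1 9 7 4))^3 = (11)(1 4 7 9)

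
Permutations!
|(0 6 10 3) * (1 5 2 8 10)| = |(0 6 1 5 2 8 10 3)| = 8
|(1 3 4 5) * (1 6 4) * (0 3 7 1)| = 6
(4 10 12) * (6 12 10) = (4 6 12) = [0, 1, 2, 3, 6, 5, 12, 7, 8, 9, 10, 11, 4]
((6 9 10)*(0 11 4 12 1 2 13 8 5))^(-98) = ((0 11 4 12 1 2 13 8 5)(6 9 10))^(-98) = (0 11 4 12 1 2 13 8 5)(6 9 10)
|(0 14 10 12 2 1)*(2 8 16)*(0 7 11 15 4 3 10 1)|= 13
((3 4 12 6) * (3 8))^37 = (3 12 8 4 6) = ((3 4 12 6 8))^37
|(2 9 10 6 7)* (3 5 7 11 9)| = 4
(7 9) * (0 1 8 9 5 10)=(0 1 8 9 7 5 10)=[1, 8, 2, 3, 4, 10, 6, 5, 9, 7, 0]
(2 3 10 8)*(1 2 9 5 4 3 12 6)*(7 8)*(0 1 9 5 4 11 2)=[1, 0, 12, 10, 3, 11, 9, 8, 5, 4, 7, 2, 6]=(0 1)(2 12 6 9 4 3 10 7 8 5 11)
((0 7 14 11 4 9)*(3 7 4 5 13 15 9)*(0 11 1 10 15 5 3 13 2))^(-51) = ((0 4 13 5 2)(1 10 15 9 11 3 7 14))^(-51) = (0 2 5 13 4)(1 3 15 14 11 10 7 9)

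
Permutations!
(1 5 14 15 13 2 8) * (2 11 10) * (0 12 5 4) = (0 12 5 14 15 13 11 10 2 8 1 4) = [12, 4, 8, 3, 0, 14, 6, 7, 1, 9, 2, 10, 5, 11, 15, 13]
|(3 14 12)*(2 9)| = |(2 9)(3 14 12)| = 6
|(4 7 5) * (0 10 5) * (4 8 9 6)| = |(0 10 5 8 9 6 4 7)| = 8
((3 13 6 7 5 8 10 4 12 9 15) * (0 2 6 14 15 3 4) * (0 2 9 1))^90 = ((0 9 3 13 14 15 4 12 1)(2 6 7 5 8 10))^90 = (15)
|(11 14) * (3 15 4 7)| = |(3 15 4 7)(11 14)| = 4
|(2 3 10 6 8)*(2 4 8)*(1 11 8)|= |(1 11 8 4)(2 3 10 6)|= 4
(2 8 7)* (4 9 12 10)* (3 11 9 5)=(2 8 7)(3 11 9 12 10 4 5)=[0, 1, 8, 11, 5, 3, 6, 2, 7, 12, 4, 9, 10]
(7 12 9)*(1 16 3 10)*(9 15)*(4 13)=(1 16 3 10)(4 13)(7 12 15 9)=[0, 16, 2, 10, 13, 5, 6, 12, 8, 7, 1, 11, 15, 4, 14, 9, 3]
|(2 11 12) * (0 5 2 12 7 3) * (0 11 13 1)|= |(0 5 2 13 1)(3 11 7)|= 15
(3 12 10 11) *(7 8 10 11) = (3 12 11)(7 8 10) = [0, 1, 2, 12, 4, 5, 6, 8, 10, 9, 7, 3, 11]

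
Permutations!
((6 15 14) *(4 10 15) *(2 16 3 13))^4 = (16)(4 6 14 15 10)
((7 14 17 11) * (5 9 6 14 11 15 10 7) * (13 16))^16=(5 7 15 14 9 11 10 17 6)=((5 9 6 14 17 15 10 7 11)(13 16))^16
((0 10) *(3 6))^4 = (10)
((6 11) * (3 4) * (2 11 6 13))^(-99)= (13)(3 4)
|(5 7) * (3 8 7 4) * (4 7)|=6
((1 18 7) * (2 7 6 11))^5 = (1 7 2 11 6 18)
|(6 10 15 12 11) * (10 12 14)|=|(6 12 11)(10 15 14)|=3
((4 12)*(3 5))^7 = (3 5)(4 12)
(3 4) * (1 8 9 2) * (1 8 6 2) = [0, 6, 8, 4, 3, 5, 2, 7, 9, 1] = (1 6 2 8 9)(3 4)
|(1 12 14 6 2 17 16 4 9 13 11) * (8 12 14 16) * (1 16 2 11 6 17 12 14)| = 6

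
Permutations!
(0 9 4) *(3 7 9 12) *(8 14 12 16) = (0 16 8 14 12 3 7 9 4) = [16, 1, 2, 7, 0, 5, 6, 9, 14, 4, 10, 11, 3, 13, 12, 15, 8]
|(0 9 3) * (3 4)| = 4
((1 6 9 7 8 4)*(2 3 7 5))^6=(1 7 5)(2 6 8)(3 9 4)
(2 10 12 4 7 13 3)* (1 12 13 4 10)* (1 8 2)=(1 12 10 13 3)(2 8)(4 7)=[0, 12, 8, 1, 7, 5, 6, 4, 2, 9, 13, 11, 10, 3]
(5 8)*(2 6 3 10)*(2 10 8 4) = (10)(2 6 3 8 5 4) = [0, 1, 6, 8, 2, 4, 3, 7, 5, 9, 10]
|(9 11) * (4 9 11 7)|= |(11)(4 9 7)|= 3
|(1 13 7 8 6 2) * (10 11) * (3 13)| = 14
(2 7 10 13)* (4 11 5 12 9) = [0, 1, 7, 3, 11, 12, 6, 10, 8, 4, 13, 5, 9, 2] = (2 7 10 13)(4 11 5 12 9)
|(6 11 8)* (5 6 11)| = |(5 6)(8 11)| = 2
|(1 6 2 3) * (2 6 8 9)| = 5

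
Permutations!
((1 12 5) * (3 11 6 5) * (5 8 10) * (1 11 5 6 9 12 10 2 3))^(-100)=(12)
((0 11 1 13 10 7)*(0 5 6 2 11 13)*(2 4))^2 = ((0 13 10 7 5 6 4 2 11 1))^2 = (0 10 5 4 11)(1 13 7 6 2)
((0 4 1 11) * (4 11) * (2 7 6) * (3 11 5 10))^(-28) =(0 10 11 5 3)(2 6 7)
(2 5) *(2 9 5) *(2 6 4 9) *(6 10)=[0, 1, 10, 3, 9, 2, 4, 7, 8, 5, 6]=(2 10 6 4 9 5)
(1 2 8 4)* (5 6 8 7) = (1 2 7 5 6 8 4) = [0, 2, 7, 3, 1, 6, 8, 5, 4]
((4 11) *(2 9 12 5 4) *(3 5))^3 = (2 3 11 12 4 9 5)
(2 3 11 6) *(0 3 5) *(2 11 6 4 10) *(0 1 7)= (0 3 6 11 4 10 2 5 1 7)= [3, 7, 5, 6, 10, 1, 11, 0, 8, 9, 2, 4]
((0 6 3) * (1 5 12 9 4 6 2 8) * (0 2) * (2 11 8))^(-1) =(1 8 11 3 6 4 9 12 5)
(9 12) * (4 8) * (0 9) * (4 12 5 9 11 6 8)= (0 11 6 8 12)(5 9)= [11, 1, 2, 3, 4, 9, 8, 7, 12, 5, 10, 6, 0]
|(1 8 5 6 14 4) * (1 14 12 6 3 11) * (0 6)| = |(0 6 12)(1 8 5 3 11)(4 14)| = 30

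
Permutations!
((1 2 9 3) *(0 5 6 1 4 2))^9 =((0 5 6 1)(2 9 3 4))^9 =(0 5 6 1)(2 9 3 4)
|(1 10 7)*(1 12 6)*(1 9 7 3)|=12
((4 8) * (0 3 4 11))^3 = (0 8 3 11 4)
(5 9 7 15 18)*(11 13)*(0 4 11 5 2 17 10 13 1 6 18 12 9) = (0 4 11 1 6 18 2 17 10 13 5)(7 15 12 9) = [4, 6, 17, 3, 11, 0, 18, 15, 8, 7, 13, 1, 9, 5, 14, 12, 16, 10, 2]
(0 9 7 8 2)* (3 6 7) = (0 9 3 6 7 8 2) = [9, 1, 0, 6, 4, 5, 7, 8, 2, 3]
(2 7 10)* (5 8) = [0, 1, 7, 3, 4, 8, 6, 10, 5, 9, 2] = (2 7 10)(5 8)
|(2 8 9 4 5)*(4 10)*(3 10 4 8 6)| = |(2 6 3 10 8 9 4 5)| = 8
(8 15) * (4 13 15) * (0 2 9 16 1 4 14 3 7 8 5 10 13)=(0 2 9 16 1 4)(3 7 8 14)(5 10 13 15)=[2, 4, 9, 7, 0, 10, 6, 8, 14, 16, 13, 11, 12, 15, 3, 5, 1]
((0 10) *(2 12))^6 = ((0 10)(2 12))^6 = (12)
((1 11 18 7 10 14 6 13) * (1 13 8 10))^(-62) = (1 18)(6 10)(7 11)(8 14)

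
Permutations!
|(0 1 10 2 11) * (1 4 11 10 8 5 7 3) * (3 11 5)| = 30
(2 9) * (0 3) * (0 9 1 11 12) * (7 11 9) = (0 3 7 11 12)(1 9 2) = [3, 9, 1, 7, 4, 5, 6, 11, 8, 2, 10, 12, 0]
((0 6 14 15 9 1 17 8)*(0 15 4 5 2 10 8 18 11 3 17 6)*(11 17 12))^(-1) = (1 9 15 8 10 2 5 4 14 6)(3 11 12)(17 18)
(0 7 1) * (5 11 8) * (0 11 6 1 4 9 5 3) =(0 7 4 9 5 6 1 11 8 3) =[7, 11, 2, 0, 9, 6, 1, 4, 3, 5, 10, 8]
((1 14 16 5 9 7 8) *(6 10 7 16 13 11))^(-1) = ((1 14 13 11 6 10 7 8)(5 9 16))^(-1) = (1 8 7 10 6 11 13 14)(5 16 9)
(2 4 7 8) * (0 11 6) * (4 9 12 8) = (0 11 6)(2 9 12 8)(4 7) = [11, 1, 9, 3, 7, 5, 0, 4, 2, 12, 10, 6, 8]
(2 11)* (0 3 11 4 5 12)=(0 3 11 2 4 5 12)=[3, 1, 4, 11, 5, 12, 6, 7, 8, 9, 10, 2, 0]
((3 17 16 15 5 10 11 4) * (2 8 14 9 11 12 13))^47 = (2 4 5 8 3 10 14 17 12 9 16 13 11 15)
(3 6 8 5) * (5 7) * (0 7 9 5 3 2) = (0 7 3 6 8 9 5 2) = [7, 1, 0, 6, 4, 2, 8, 3, 9, 5]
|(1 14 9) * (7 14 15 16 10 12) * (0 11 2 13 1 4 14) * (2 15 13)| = 42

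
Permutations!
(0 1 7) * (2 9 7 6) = (0 1 6 2 9 7) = [1, 6, 9, 3, 4, 5, 2, 0, 8, 7]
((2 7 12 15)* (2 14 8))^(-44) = (2 14 12)(7 8 15)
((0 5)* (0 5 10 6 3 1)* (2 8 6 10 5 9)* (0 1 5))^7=(10)(2 8 6 3 5 9)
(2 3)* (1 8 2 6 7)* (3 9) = [0, 8, 9, 6, 4, 5, 7, 1, 2, 3] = (1 8 2 9 3 6 7)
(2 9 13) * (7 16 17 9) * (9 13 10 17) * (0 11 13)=(0 11 13 2 7 16 9 10 17)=[11, 1, 7, 3, 4, 5, 6, 16, 8, 10, 17, 13, 12, 2, 14, 15, 9, 0]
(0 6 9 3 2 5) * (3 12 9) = [6, 1, 5, 2, 4, 0, 3, 7, 8, 12, 10, 11, 9] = (0 6 3 2 5)(9 12)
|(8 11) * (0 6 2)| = |(0 6 2)(8 11)| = 6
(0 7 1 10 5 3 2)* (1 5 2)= (0 7 5 3 1 10 2)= [7, 10, 0, 1, 4, 3, 6, 5, 8, 9, 2]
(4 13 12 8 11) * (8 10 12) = [0, 1, 2, 3, 13, 5, 6, 7, 11, 9, 12, 4, 10, 8] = (4 13 8 11)(10 12)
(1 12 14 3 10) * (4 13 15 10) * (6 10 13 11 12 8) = (1 8 6 10)(3 4 11 12 14)(13 15) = [0, 8, 2, 4, 11, 5, 10, 7, 6, 9, 1, 12, 14, 15, 3, 13]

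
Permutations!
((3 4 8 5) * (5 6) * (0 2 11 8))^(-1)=((0 2 11 8 6 5 3 4))^(-1)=(0 4 3 5 6 8 11 2)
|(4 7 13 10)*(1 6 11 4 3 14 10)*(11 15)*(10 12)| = 28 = |(1 6 15 11 4 7 13)(3 14 12 10)|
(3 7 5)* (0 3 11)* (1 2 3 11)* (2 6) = (0 11)(1 6 2 3 7 5) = [11, 6, 3, 7, 4, 1, 2, 5, 8, 9, 10, 0]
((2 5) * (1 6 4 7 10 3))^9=((1 6 4 7 10 3)(2 5))^9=(1 7)(2 5)(3 4)(6 10)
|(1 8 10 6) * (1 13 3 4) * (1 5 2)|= 9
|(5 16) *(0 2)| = 2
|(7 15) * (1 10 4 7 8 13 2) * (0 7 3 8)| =21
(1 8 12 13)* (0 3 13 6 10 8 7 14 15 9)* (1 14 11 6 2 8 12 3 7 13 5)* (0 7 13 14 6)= (0 13 6 10 12 2 8 3 5 1 14 15 9 7 11)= [13, 14, 8, 5, 4, 1, 10, 11, 3, 7, 12, 0, 2, 6, 15, 9]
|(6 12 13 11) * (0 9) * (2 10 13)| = 6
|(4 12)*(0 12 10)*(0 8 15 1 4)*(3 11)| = |(0 12)(1 4 10 8 15)(3 11)| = 10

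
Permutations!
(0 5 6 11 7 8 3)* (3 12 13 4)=[5, 1, 2, 0, 3, 6, 11, 8, 12, 9, 10, 7, 13, 4]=(0 5 6 11 7 8 12 13 4 3)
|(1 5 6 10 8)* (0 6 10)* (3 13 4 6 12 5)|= 10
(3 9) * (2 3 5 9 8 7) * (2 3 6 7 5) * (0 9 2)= [9, 1, 6, 8, 4, 2, 7, 3, 5, 0]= (0 9)(2 6 7 3 8 5)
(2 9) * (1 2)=(1 2 9)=[0, 2, 9, 3, 4, 5, 6, 7, 8, 1]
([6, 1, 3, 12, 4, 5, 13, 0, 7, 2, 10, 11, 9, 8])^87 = (0 13 7 6 8)(2 9 12 3)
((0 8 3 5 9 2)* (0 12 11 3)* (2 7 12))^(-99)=((0 8)(3 5 9 7 12 11))^(-99)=(0 8)(3 7)(5 12)(9 11)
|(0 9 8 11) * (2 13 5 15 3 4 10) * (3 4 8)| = |(0 9 3 8 11)(2 13 5 15 4 10)| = 30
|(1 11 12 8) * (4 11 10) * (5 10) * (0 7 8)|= |(0 7 8 1 5 10 4 11 12)|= 9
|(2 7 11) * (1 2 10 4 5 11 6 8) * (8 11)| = 9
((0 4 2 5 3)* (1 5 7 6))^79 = (0 3 5 1 6 7 2 4)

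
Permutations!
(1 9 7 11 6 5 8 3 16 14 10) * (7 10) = (1 9 10)(3 16 14 7 11 6 5 8) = [0, 9, 2, 16, 4, 8, 5, 11, 3, 10, 1, 6, 12, 13, 7, 15, 14]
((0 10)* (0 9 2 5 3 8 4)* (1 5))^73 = ((0 10 9 2 1 5 3 8 4))^73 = (0 10 9 2 1 5 3 8 4)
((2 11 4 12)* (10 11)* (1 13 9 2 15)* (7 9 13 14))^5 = (1 10)(2 15)(4 7)(9 12)(11 14)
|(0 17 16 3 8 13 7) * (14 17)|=8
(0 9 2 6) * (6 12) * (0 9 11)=[11, 1, 12, 3, 4, 5, 9, 7, 8, 2, 10, 0, 6]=(0 11)(2 12 6 9)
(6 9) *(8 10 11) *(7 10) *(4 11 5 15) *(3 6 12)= (3 6 9 12)(4 11 8 7 10 5 15)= [0, 1, 2, 6, 11, 15, 9, 10, 7, 12, 5, 8, 3, 13, 14, 4]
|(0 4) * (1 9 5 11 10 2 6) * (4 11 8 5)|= 8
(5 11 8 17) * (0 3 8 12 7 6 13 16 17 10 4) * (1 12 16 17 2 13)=(0 3 8 10 4)(1 12 7 6)(2 13 17 5 11 16)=[3, 12, 13, 8, 0, 11, 1, 6, 10, 9, 4, 16, 7, 17, 14, 15, 2, 5]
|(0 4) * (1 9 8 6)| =|(0 4)(1 9 8 6)| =4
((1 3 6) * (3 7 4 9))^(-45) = ((1 7 4 9 3 6))^(-45) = (1 9)(3 7)(4 6)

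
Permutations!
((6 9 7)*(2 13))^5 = ((2 13)(6 9 7))^5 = (2 13)(6 7 9)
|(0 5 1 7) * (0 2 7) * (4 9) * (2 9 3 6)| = 6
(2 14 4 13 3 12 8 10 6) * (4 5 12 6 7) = (2 14 5 12 8 10 7 4 13 3 6) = [0, 1, 14, 6, 13, 12, 2, 4, 10, 9, 7, 11, 8, 3, 5]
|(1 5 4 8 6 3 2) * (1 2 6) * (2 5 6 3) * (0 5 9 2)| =6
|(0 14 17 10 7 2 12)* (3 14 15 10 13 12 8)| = |(0 15 10 7 2 8 3 14 17 13 12)| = 11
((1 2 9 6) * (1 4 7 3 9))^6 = (3 9 6 4 7)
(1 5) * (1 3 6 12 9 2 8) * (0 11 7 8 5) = (0 11 7 8 1)(2 5 3 6 12 9) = [11, 0, 5, 6, 4, 3, 12, 8, 1, 2, 10, 7, 9]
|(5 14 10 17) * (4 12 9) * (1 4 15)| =20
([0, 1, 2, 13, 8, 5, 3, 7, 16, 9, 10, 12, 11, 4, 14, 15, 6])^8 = [0, 1, 2, 4, 16, 5, 13, 7, 6, 9, 10, 11, 12, 8, 14, 15, 3]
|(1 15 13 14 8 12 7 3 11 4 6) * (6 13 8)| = 11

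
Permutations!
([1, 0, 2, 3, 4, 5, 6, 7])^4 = [0, 1, 2, 3, 4, 5, 6, 7]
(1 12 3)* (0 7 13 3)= (0 7 13 3 1 12)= [7, 12, 2, 1, 4, 5, 6, 13, 8, 9, 10, 11, 0, 3]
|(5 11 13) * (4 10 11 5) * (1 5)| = 4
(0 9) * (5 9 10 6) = (0 10 6 5 9) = [10, 1, 2, 3, 4, 9, 5, 7, 8, 0, 6]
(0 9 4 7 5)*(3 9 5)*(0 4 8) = [5, 1, 2, 9, 7, 4, 6, 3, 0, 8] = (0 5 4 7 3 9 8)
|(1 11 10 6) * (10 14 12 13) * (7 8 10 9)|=|(1 11 14 12 13 9 7 8 10 6)|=10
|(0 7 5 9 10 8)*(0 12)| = |(0 7 5 9 10 8 12)| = 7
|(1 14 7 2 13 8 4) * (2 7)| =|(1 14 2 13 8 4)| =6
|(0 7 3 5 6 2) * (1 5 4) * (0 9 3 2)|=|(0 7 2 9 3 4 1 5 6)|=9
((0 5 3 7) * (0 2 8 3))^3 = ((0 5)(2 8 3 7))^3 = (0 5)(2 7 3 8)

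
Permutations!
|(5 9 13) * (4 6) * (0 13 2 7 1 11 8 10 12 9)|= 24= |(0 13 5)(1 11 8 10 12 9 2 7)(4 6)|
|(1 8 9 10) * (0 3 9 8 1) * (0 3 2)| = |(0 2)(3 9 10)| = 6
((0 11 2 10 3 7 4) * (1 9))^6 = (0 4 7 3 10 2 11)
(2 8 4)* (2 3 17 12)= [0, 1, 8, 17, 3, 5, 6, 7, 4, 9, 10, 11, 2, 13, 14, 15, 16, 12]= (2 8 4 3 17 12)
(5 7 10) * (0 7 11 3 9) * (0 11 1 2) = (0 7 10 5 1 2)(3 9 11) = [7, 2, 0, 9, 4, 1, 6, 10, 8, 11, 5, 3]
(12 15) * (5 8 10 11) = [0, 1, 2, 3, 4, 8, 6, 7, 10, 9, 11, 5, 15, 13, 14, 12] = (5 8 10 11)(12 15)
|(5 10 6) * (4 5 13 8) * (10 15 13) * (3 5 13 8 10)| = |(3 5 15 8 4 13 10 6)| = 8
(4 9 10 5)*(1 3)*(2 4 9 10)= (1 3)(2 4 10 5 9)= [0, 3, 4, 1, 10, 9, 6, 7, 8, 2, 5]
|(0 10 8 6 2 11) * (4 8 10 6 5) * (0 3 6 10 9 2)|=|(0 10 9 2 11 3 6)(4 8 5)|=21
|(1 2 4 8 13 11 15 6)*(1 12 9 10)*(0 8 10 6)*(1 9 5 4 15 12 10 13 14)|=|(0 8 14 1 2 15)(4 13 11 12 5)(6 10 9)|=30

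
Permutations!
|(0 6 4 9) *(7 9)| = 5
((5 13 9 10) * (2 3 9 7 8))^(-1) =(2 8 7 13 5 10 9 3)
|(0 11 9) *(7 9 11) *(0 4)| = 4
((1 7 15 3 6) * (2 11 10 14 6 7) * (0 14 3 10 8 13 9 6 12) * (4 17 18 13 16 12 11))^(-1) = ((0 14 11 8 16 12)(1 2 4 17 18 13 9 6)(3 7 15 10))^(-1) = (0 12 16 8 11 14)(1 6 9 13 18 17 4 2)(3 10 15 7)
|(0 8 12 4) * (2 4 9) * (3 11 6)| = |(0 8 12 9 2 4)(3 11 6)| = 6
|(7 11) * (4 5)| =2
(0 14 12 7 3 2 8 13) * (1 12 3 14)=(0 1 12 7 14 3 2 8 13)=[1, 12, 8, 2, 4, 5, 6, 14, 13, 9, 10, 11, 7, 0, 3]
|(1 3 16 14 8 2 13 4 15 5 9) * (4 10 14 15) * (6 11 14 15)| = 13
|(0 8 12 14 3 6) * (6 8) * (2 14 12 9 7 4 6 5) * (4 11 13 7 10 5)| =21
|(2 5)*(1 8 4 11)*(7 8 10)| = 6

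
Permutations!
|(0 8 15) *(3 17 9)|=3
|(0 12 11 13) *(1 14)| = |(0 12 11 13)(1 14)| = 4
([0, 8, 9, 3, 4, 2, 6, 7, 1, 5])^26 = [0, 1, 5, 3, 4, 9, 6, 7, 8, 2]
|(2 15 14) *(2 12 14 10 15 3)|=2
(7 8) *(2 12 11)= (2 12 11)(7 8)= [0, 1, 12, 3, 4, 5, 6, 8, 7, 9, 10, 2, 11]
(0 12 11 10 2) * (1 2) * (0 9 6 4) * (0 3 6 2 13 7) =(0 12 11 10 1 13 7)(2 9)(3 6 4) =[12, 13, 9, 6, 3, 5, 4, 0, 8, 2, 1, 10, 11, 7]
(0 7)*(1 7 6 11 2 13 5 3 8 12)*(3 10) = [6, 7, 13, 8, 4, 10, 11, 0, 12, 9, 3, 2, 1, 5] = (0 6 11 2 13 5 10 3 8 12 1 7)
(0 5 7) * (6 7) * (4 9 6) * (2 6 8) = (0 5 4 9 8 2 6 7) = [5, 1, 6, 3, 9, 4, 7, 0, 2, 8]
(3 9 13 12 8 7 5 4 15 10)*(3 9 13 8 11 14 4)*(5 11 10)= [0, 1, 2, 13, 15, 3, 6, 11, 7, 8, 9, 14, 10, 12, 4, 5]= (3 13 12 10 9 8 7 11 14 4 15 5)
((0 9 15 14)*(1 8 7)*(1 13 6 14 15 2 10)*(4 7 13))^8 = ((15)(0 9 2 10 1 8 13 6 14)(4 7))^8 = (15)(0 14 6 13 8 1 10 2 9)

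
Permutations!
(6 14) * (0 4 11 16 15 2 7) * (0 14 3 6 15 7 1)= (0 4 11 16 7 14 15 2 1)(3 6)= [4, 0, 1, 6, 11, 5, 3, 14, 8, 9, 10, 16, 12, 13, 15, 2, 7]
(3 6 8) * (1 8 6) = (1 8 3) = [0, 8, 2, 1, 4, 5, 6, 7, 3]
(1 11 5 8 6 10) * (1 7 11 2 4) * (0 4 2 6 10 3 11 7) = (0 4 1 6 3 11 5 8 10) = [4, 6, 2, 11, 1, 8, 3, 7, 10, 9, 0, 5]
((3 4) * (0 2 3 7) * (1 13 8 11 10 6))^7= ((0 2 3 4 7)(1 13 8 11 10 6))^7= (0 3 7 2 4)(1 13 8 11 10 6)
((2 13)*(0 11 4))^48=((0 11 4)(2 13))^48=(13)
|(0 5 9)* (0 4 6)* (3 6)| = 6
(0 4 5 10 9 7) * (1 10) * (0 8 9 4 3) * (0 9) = (0 3 9 7 8)(1 10 4 5) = [3, 10, 2, 9, 5, 1, 6, 8, 0, 7, 4]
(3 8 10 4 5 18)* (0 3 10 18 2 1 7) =[3, 7, 1, 8, 5, 2, 6, 0, 18, 9, 4, 11, 12, 13, 14, 15, 16, 17, 10] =(0 3 8 18 10 4 5 2 1 7)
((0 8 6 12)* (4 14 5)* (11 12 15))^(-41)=((0 8 6 15 11 12)(4 14 5))^(-41)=(0 8 6 15 11 12)(4 14 5)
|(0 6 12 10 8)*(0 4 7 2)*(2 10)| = |(0 6 12 2)(4 7 10 8)| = 4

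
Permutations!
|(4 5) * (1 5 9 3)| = 5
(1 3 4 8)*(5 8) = [0, 3, 2, 4, 5, 8, 6, 7, 1] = (1 3 4 5 8)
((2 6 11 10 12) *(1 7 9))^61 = (1 7 9)(2 6 11 10 12)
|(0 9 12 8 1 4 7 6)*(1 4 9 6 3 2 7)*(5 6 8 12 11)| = |(12)(0 8 4 1 9 11 5 6)(2 7 3)| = 24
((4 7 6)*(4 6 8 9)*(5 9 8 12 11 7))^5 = (4 9 5)(7 11 12)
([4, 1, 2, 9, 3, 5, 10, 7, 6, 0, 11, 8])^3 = [9, 1, 2, 4, 0, 5, 8, 7, 11, 3, 6, 10]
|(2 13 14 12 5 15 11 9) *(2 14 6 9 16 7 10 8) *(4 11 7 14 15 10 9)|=|(2 13 6 4 11 16 14 12 5 10 8)(7 9 15)|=33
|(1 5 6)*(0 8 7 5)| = 6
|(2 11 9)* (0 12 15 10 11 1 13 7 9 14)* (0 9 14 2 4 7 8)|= 36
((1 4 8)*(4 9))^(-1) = (1 8 4 9)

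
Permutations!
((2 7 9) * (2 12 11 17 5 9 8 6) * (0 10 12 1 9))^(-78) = (17)(2 8)(6 7)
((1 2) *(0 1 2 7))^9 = ((0 1 7))^9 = (7)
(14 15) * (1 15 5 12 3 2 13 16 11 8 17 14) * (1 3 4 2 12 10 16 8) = (1 15 3 12 4 2 13 8 17 14 5 10 16 11) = [0, 15, 13, 12, 2, 10, 6, 7, 17, 9, 16, 1, 4, 8, 5, 3, 11, 14]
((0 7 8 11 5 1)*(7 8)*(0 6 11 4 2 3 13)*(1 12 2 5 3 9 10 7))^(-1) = ((0 8 4 5 12 2 9 10 7 1 6 11 3 13))^(-1) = (0 13 3 11 6 1 7 10 9 2 12 5 4 8)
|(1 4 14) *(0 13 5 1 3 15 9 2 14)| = |(0 13 5 1 4)(2 14 3 15 9)| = 5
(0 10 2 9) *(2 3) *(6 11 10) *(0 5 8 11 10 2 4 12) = (0 6 10 3 4 12)(2 9 5 8 11) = [6, 1, 9, 4, 12, 8, 10, 7, 11, 5, 3, 2, 0]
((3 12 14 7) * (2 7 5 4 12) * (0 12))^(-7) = (0 5 12 4 14)(2 3 7)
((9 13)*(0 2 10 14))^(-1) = ((0 2 10 14)(9 13))^(-1) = (0 14 10 2)(9 13)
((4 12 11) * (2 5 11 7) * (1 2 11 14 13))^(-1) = (1 13 14 5 2)(4 11 7 12)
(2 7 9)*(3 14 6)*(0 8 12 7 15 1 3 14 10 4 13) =[8, 3, 15, 10, 13, 5, 14, 9, 12, 2, 4, 11, 7, 0, 6, 1] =(0 8 12 7 9 2 15 1 3 10 4 13)(6 14)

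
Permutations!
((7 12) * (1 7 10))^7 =(1 10 12 7)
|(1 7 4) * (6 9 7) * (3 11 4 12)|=8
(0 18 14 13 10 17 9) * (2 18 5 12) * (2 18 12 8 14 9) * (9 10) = (0 5 8 14 13 9)(2 12 18 10 17) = [5, 1, 12, 3, 4, 8, 6, 7, 14, 0, 17, 11, 18, 9, 13, 15, 16, 2, 10]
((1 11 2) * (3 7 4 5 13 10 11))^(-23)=((1 3 7 4 5 13 10 11 2))^(-23)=(1 5 2 4 11 7 10 3 13)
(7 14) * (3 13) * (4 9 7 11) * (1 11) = (1 11 4 9 7 14)(3 13) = [0, 11, 2, 13, 9, 5, 6, 14, 8, 7, 10, 4, 12, 3, 1]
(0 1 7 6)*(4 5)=(0 1 7 6)(4 5)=[1, 7, 2, 3, 5, 4, 0, 6]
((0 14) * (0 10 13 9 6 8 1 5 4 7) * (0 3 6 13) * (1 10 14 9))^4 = (14)(0 5 6 9 4 8 13 7 10 1 3)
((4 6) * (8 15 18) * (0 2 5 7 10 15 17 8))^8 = (0 2 5 7 10 15 18)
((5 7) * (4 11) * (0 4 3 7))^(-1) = (0 5 7 3 11 4)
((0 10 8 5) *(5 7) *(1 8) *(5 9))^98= (10)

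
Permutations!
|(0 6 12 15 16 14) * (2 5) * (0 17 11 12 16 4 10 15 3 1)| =|(0 6 16 14 17 11 12 3 1)(2 5)(4 10 15)| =18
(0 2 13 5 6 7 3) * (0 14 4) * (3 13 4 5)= [2, 1, 4, 14, 0, 6, 7, 13, 8, 9, 10, 11, 12, 3, 5]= (0 2 4)(3 14 5 6 7 13)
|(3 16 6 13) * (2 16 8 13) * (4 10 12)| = |(2 16 6)(3 8 13)(4 10 12)| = 3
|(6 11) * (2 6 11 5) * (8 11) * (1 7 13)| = |(1 7 13)(2 6 5)(8 11)| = 6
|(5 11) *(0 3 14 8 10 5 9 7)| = 9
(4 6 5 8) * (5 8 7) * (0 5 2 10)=(0 5 7 2 10)(4 6 8)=[5, 1, 10, 3, 6, 7, 8, 2, 4, 9, 0]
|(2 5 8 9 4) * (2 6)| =6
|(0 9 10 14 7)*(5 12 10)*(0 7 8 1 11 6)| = 10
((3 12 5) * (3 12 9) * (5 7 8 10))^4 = ((3 9)(5 12 7 8 10))^4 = (5 10 8 7 12)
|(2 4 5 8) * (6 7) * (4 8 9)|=6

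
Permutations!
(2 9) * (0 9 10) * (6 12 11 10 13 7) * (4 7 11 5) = (0 9 2 13 11 10)(4 7 6 12 5) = [9, 1, 13, 3, 7, 4, 12, 6, 8, 2, 0, 10, 5, 11]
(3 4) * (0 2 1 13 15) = (0 2 1 13 15)(3 4) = [2, 13, 1, 4, 3, 5, 6, 7, 8, 9, 10, 11, 12, 15, 14, 0]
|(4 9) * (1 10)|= 2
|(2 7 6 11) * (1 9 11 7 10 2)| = 6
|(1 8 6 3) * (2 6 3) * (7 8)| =4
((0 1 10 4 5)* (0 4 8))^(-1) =(0 8 10 1)(4 5)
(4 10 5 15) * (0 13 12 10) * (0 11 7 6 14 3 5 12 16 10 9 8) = [13, 1, 2, 5, 11, 15, 14, 6, 0, 8, 12, 7, 9, 16, 3, 4, 10] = (0 13 16 10 12 9 8)(3 5 15 4 11 7 6 14)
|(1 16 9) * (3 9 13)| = 5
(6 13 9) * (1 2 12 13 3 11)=(1 2 12 13 9 6 3 11)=[0, 2, 12, 11, 4, 5, 3, 7, 8, 6, 10, 1, 13, 9]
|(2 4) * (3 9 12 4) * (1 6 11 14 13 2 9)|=21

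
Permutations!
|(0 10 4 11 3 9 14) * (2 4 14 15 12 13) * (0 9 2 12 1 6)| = 28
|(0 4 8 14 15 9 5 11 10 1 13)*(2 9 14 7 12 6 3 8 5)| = 70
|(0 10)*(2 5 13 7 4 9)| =6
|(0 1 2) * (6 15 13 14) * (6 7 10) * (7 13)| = 12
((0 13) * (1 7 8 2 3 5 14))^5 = (0 13)(1 5 2 7 14 3 8)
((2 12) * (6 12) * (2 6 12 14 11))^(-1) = ((2 12 6 14 11))^(-1) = (2 11 14 6 12)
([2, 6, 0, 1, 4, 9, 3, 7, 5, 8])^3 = (9)(0 2)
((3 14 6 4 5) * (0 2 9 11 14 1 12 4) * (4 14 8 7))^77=(0 6 14 12 1 3 5 4 7 8 11 9 2)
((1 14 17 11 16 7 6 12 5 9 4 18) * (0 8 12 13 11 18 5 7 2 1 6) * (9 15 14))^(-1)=((0 8 12 7)(1 9 4 5 15 14 17 18 6 13 11 16 2))^(-1)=(0 7 12 8)(1 2 16 11 13 6 18 17 14 15 5 4 9)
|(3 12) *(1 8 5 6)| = 4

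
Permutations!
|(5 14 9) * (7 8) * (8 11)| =|(5 14 9)(7 11 8)| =3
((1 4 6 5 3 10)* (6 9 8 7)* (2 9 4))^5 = ((1 2 9 8 7 6 5 3 10))^5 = (1 6 2 5 9 3 8 10 7)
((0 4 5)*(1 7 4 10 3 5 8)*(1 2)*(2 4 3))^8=(0 10 2 1 7 3 5)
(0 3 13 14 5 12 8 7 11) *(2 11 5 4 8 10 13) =(0 3 2 11)(4 8 7 5 12 10 13 14) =[3, 1, 11, 2, 8, 12, 6, 5, 7, 9, 13, 0, 10, 14, 4]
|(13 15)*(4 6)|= 2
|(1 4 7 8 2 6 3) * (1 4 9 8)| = 8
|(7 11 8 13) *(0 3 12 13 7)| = |(0 3 12 13)(7 11 8)| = 12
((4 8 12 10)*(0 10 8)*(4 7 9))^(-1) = ((0 10 7 9 4)(8 12))^(-1) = (0 4 9 7 10)(8 12)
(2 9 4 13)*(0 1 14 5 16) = (0 1 14 5 16)(2 9 4 13) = [1, 14, 9, 3, 13, 16, 6, 7, 8, 4, 10, 11, 12, 2, 5, 15, 0]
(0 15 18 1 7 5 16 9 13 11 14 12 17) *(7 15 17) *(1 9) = (0 17)(1 15 18 9 13 11 14 12 7 5 16) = [17, 15, 2, 3, 4, 16, 6, 5, 8, 13, 10, 14, 7, 11, 12, 18, 1, 0, 9]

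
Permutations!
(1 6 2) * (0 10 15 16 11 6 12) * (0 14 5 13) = [10, 12, 1, 3, 4, 13, 2, 7, 8, 9, 15, 6, 14, 0, 5, 16, 11] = (0 10 15 16 11 6 2 1 12 14 5 13)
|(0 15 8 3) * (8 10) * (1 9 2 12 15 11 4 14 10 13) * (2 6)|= |(0 11 4 14 10 8 3)(1 9 6 2 12 15 13)|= 7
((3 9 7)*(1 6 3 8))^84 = ((1 6 3 9 7 8))^84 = (9)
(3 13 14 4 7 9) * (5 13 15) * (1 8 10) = [0, 8, 2, 15, 7, 13, 6, 9, 10, 3, 1, 11, 12, 14, 4, 5] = (1 8 10)(3 15 5 13 14 4 7 9)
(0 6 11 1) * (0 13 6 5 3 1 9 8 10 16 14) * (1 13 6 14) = [5, 6, 2, 13, 4, 3, 11, 7, 10, 8, 16, 9, 12, 14, 0, 15, 1] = (0 5 3 13 14)(1 6 11 9 8 10 16)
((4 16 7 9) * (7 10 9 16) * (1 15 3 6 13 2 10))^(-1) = ((1 15 3 6 13 2 10 9 4 7 16))^(-1) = (1 16 7 4 9 10 2 13 6 3 15)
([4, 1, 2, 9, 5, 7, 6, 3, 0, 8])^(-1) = [8, 1, 2, 7, 0, 4, 6, 5, 9, 3]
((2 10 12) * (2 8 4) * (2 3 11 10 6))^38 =(3 10 8)(4 11 12)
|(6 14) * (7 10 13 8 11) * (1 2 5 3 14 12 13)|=12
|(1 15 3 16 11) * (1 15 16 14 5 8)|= |(1 16 11 15 3 14 5 8)|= 8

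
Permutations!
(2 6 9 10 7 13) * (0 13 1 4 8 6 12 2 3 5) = [13, 4, 12, 5, 8, 0, 9, 1, 6, 10, 7, 11, 2, 3] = (0 13 3 5)(1 4 8 6 9 10 7)(2 12)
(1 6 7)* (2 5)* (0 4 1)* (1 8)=(0 4 8 1 6 7)(2 5)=[4, 6, 5, 3, 8, 2, 7, 0, 1]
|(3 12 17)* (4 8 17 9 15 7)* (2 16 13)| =24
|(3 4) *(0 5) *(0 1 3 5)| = 4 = |(1 3 4 5)|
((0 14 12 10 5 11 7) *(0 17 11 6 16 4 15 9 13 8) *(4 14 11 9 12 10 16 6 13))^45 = ((0 11 7 17 9 4 15 12 16 14 10 5 13 8))^45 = (0 17 15 14 13 11 9 12 10 8 7 4 16 5)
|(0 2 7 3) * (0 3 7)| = |(7)(0 2)| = 2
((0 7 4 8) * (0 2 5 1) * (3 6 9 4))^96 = (0 8 3 5 9)(1 4 7 2 6)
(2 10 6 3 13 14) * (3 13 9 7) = (2 10 6 13 14)(3 9 7) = [0, 1, 10, 9, 4, 5, 13, 3, 8, 7, 6, 11, 12, 14, 2]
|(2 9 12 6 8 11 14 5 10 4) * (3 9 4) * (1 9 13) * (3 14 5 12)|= 28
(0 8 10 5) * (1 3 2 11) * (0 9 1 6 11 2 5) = (0 8 10)(1 3 5 9)(6 11) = [8, 3, 2, 5, 4, 9, 11, 7, 10, 1, 0, 6]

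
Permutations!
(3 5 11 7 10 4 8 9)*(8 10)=[0, 1, 2, 5, 10, 11, 6, 8, 9, 3, 4, 7]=(3 5 11 7 8 9)(4 10)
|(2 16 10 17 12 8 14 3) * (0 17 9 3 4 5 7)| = |(0 17 12 8 14 4 5 7)(2 16 10 9 3)| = 40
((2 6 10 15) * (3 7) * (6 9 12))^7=(2 9 12 6 10 15)(3 7)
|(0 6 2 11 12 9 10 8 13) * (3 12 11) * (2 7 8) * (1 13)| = |(0 6 7 8 1 13)(2 3 12 9 10)| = 30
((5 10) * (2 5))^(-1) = ((2 5 10))^(-1) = (2 10 5)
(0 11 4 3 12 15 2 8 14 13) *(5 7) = (0 11 4 3 12 15 2 8 14 13)(5 7) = [11, 1, 8, 12, 3, 7, 6, 5, 14, 9, 10, 4, 15, 0, 13, 2]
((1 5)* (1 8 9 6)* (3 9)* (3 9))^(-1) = (1 6 9 8 5)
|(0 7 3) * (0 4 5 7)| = 4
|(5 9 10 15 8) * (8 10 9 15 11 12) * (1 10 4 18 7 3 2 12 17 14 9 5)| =|(1 10 11 17 14 9 5 15 4 18 7 3 2 12 8)| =15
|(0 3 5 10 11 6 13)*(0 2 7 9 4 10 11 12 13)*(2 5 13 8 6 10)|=|(0 3 13 5 11 10 12 8 6)(2 7 9 4)|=36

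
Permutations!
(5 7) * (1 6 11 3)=[0, 6, 2, 1, 4, 7, 11, 5, 8, 9, 10, 3]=(1 6 11 3)(5 7)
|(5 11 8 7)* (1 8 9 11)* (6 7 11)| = 7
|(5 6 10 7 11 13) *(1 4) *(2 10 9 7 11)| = |(1 4)(2 10 11 13 5 6 9 7)| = 8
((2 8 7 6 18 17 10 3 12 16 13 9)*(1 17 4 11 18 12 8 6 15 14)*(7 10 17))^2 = ((1 7 15 14)(2 6 12 16 13 9)(3 8 10)(4 11 18))^2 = (1 15)(2 12 13)(3 10 8)(4 18 11)(6 16 9)(7 14)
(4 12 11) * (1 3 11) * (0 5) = (0 5)(1 3 11 4 12) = [5, 3, 2, 11, 12, 0, 6, 7, 8, 9, 10, 4, 1]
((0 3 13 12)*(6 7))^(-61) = (0 12 13 3)(6 7)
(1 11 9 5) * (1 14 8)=(1 11 9 5 14 8)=[0, 11, 2, 3, 4, 14, 6, 7, 1, 5, 10, 9, 12, 13, 8]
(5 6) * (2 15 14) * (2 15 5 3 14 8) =(2 5 6 3 14 15 8) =[0, 1, 5, 14, 4, 6, 3, 7, 2, 9, 10, 11, 12, 13, 15, 8]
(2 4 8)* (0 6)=(0 6)(2 4 8)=[6, 1, 4, 3, 8, 5, 0, 7, 2]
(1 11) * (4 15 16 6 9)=[0, 11, 2, 3, 15, 5, 9, 7, 8, 4, 10, 1, 12, 13, 14, 16, 6]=(1 11)(4 15 16 6 9)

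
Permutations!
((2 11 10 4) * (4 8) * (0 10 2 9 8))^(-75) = (0 10)(2 11)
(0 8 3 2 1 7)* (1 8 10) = (0 10 1 7)(2 8 3) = [10, 7, 8, 2, 4, 5, 6, 0, 3, 9, 1]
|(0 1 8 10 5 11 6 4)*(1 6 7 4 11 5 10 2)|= 15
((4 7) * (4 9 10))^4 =((4 7 9 10))^4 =(10)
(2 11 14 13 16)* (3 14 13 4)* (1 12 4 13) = [0, 12, 11, 14, 3, 5, 6, 7, 8, 9, 10, 1, 4, 16, 13, 15, 2] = (1 12 4 3 14 13 16 2 11)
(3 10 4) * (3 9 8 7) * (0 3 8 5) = (0 3 10 4 9 5)(7 8) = [3, 1, 2, 10, 9, 0, 6, 8, 7, 5, 4]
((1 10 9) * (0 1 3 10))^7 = (0 1)(3 10 9)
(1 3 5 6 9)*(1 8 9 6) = (1 3 5)(8 9) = [0, 3, 2, 5, 4, 1, 6, 7, 9, 8]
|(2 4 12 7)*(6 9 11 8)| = |(2 4 12 7)(6 9 11 8)| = 4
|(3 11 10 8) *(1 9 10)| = |(1 9 10 8 3 11)| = 6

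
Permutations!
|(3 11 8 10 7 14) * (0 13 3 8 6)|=20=|(0 13 3 11 6)(7 14 8 10)|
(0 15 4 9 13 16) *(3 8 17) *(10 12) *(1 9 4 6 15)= (0 1 9 13 16)(3 8 17)(6 15)(10 12)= [1, 9, 2, 8, 4, 5, 15, 7, 17, 13, 12, 11, 10, 16, 14, 6, 0, 3]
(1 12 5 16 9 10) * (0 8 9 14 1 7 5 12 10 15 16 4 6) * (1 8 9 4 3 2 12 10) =(0 9 15 16 14 8 4 6)(2 12 10 7 5 3) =[9, 1, 12, 2, 6, 3, 0, 5, 4, 15, 7, 11, 10, 13, 8, 16, 14]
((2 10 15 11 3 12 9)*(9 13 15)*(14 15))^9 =((2 10 9)(3 12 13 14 15 11))^9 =(3 14)(11 13)(12 15)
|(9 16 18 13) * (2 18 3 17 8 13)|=6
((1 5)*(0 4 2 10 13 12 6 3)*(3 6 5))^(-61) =(0 2 13 5 3 4 10 12 1)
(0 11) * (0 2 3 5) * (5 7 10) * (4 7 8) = (0 11 2 3 8 4 7 10 5) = [11, 1, 3, 8, 7, 0, 6, 10, 4, 9, 5, 2]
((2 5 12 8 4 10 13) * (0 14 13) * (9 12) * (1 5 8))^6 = (0 10 4 8 2 13 14)(1 9)(5 12)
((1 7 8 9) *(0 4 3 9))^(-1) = ((0 4 3 9 1 7 8))^(-1) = (0 8 7 1 9 3 4)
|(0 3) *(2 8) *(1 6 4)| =6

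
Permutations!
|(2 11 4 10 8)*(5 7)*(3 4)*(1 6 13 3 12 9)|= 22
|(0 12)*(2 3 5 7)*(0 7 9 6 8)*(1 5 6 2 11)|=11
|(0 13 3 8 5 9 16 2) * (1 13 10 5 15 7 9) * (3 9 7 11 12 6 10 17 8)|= |(0 17 8 15 11 12 6 10 5 1 13 9 16 2)|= 14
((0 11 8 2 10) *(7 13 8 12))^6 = (0 2 13 12)(7 11 10 8)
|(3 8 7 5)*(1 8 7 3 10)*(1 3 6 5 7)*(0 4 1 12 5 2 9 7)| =8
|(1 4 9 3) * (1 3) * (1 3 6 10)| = |(1 4 9 3 6 10)| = 6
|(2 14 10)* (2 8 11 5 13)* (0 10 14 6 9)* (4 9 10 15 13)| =11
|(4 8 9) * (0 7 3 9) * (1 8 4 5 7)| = |(0 1 8)(3 9 5 7)| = 12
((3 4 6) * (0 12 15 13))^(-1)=((0 12 15 13)(3 4 6))^(-1)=(0 13 15 12)(3 6 4)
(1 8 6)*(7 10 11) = (1 8 6)(7 10 11) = [0, 8, 2, 3, 4, 5, 1, 10, 6, 9, 11, 7]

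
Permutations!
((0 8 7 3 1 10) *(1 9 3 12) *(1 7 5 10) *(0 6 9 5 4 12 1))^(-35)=(0 8 4 12 7 1)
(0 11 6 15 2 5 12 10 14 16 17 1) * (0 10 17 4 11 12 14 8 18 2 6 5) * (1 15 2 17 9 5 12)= (0 1 10 8 18 17 15 6 2)(4 11 12 9 5 14 16)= [1, 10, 0, 3, 11, 14, 2, 7, 18, 5, 8, 12, 9, 13, 16, 6, 4, 15, 17]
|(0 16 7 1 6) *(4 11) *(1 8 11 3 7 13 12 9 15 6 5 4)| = 7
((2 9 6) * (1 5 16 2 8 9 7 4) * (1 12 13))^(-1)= (1 13 12 4 7 2 16 5)(6 9 8)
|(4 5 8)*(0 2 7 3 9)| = 15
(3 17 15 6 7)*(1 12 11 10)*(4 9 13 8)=(1 12 11 10)(3 17 15 6 7)(4 9 13 8)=[0, 12, 2, 17, 9, 5, 7, 3, 4, 13, 1, 10, 11, 8, 14, 6, 16, 15]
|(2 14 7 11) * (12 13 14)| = |(2 12 13 14 7 11)| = 6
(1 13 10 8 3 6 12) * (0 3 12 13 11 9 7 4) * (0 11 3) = [0, 3, 2, 6, 11, 5, 13, 4, 12, 7, 8, 9, 1, 10] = (1 3 6 13 10 8 12)(4 11 9 7)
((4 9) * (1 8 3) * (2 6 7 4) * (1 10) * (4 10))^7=((1 8 3 4 9 2 6 7 10))^7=(1 7 2 4 8 10 6 9 3)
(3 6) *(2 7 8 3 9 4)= (2 7 8 3 6 9 4)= [0, 1, 7, 6, 2, 5, 9, 8, 3, 4]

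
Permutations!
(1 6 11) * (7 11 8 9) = (1 6 8 9 7 11) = [0, 6, 2, 3, 4, 5, 8, 11, 9, 7, 10, 1]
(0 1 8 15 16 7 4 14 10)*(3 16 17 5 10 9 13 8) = [1, 3, 2, 16, 14, 10, 6, 4, 15, 13, 0, 11, 12, 8, 9, 17, 7, 5] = (0 1 3 16 7 4 14 9 13 8 15 17 5 10)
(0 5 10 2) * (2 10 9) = (10)(0 5 9 2) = [5, 1, 0, 3, 4, 9, 6, 7, 8, 2, 10]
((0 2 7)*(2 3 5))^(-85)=(7)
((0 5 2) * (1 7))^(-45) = (1 7)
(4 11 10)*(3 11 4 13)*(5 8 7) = (3 11 10 13)(5 8 7) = [0, 1, 2, 11, 4, 8, 6, 5, 7, 9, 13, 10, 12, 3]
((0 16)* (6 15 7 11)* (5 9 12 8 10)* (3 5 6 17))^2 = ((0 16)(3 5 9 12 8 10 6 15 7 11 17))^2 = (3 9 8 6 7 17 5 12 10 15 11)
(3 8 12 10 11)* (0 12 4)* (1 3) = (0 12 10 11 1 3 8 4) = [12, 3, 2, 8, 0, 5, 6, 7, 4, 9, 11, 1, 10]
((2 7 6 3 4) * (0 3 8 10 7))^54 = ((0 3 4 2)(6 8 10 7))^54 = (0 4)(2 3)(6 10)(7 8)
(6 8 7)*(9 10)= (6 8 7)(9 10)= [0, 1, 2, 3, 4, 5, 8, 6, 7, 10, 9]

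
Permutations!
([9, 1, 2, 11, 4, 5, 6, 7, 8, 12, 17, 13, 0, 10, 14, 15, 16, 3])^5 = [12, 1, 2, 3, 4, 5, 6, 7, 8, 0, 10, 11, 9, 13, 14, 15, 16, 17]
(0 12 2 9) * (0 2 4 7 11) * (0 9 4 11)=(0 12 11 9 2 4 7)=[12, 1, 4, 3, 7, 5, 6, 0, 8, 2, 10, 9, 11]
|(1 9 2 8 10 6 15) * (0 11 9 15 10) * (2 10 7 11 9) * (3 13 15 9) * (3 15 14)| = |(0 15 1 9 10 6 7 11 2 8)(3 13 14)| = 30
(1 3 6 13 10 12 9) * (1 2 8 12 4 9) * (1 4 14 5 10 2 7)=(1 3 6 13 2 8 12 4 9 7)(5 10 14)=[0, 3, 8, 6, 9, 10, 13, 1, 12, 7, 14, 11, 4, 2, 5]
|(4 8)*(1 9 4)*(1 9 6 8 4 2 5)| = 6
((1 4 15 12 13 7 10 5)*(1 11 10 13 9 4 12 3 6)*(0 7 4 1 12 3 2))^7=((0 7 13 4 15 2)(1 3 6 12 9)(5 11 10))^7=(0 7 13 4 15 2)(1 6 9 3 12)(5 11 10)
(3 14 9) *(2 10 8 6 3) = [0, 1, 10, 14, 4, 5, 3, 7, 6, 2, 8, 11, 12, 13, 9] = (2 10 8 6 3 14 9)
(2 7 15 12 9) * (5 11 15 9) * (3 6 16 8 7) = (2 3 6 16 8 7 9)(5 11 15 12) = [0, 1, 3, 6, 4, 11, 16, 9, 7, 2, 10, 15, 5, 13, 14, 12, 8]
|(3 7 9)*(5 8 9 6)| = |(3 7 6 5 8 9)| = 6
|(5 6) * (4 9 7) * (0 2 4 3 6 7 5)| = |(0 2 4 9 5 7 3 6)| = 8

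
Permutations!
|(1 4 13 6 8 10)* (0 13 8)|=12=|(0 13 6)(1 4 8 10)|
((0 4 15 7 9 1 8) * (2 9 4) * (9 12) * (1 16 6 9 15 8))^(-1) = (0 8 4 7 15 12 2)(6 16 9) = ((0 2 12 15 7 4 8)(6 9 16))^(-1)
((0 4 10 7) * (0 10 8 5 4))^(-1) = (4 5 8)(7 10)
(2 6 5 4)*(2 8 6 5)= (2 5 4 8 6)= [0, 1, 5, 3, 8, 4, 2, 7, 6]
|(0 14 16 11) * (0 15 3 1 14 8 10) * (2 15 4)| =|(0 8 10)(1 14 16 11 4 2 15 3)| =24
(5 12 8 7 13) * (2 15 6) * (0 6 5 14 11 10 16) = (0 6 2 15 5 12 8 7 13 14 11 10 16) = [6, 1, 15, 3, 4, 12, 2, 13, 7, 9, 16, 10, 8, 14, 11, 5, 0]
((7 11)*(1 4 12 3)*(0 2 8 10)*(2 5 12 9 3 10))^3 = (0 10 12 5)(1 3 9 4)(2 8)(7 11)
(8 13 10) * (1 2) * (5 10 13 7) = (13)(1 2)(5 10 8 7) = [0, 2, 1, 3, 4, 10, 6, 5, 7, 9, 8, 11, 12, 13]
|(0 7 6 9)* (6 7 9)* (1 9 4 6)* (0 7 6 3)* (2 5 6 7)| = |(0 4 3)(1 9 2 5 6)| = 15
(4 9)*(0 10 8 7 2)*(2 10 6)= (0 6 2)(4 9)(7 10 8)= [6, 1, 0, 3, 9, 5, 2, 10, 7, 4, 8]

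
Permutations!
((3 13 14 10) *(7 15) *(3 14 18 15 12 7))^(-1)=(3 15 18 13)(7 12)(10 14)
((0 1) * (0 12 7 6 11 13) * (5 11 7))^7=(0 1 12 5 11 13)(6 7)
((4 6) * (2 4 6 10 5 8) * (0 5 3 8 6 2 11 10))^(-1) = (0 4 2 6 5)(3 10 11 8)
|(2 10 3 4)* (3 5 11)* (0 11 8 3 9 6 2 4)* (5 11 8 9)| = 6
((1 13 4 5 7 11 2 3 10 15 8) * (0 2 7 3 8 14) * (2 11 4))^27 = (15)(1 8 2 13)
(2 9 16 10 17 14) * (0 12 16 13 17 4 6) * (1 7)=[12, 7, 9, 3, 6, 5, 0, 1, 8, 13, 4, 11, 16, 17, 2, 15, 10, 14]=(0 12 16 10 4 6)(1 7)(2 9 13 17 14)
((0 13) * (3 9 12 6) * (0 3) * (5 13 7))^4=((0 7 5 13 3 9 12 6))^4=(0 3)(5 12)(6 13)(7 9)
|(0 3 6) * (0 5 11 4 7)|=7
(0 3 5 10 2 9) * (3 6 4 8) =(0 6 4 8 3 5 10 2 9) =[6, 1, 9, 5, 8, 10, 4, 7, 3, 0, 2]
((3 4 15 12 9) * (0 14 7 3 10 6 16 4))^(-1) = (0 3 7 14)(4 16 6 10 9 12 15)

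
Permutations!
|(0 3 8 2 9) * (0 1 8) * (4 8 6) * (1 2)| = 4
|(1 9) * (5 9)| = 3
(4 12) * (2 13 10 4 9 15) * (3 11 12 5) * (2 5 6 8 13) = (3 11 12 9 15 5)(4 6 8 13 10) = [0, 1, 2, 11, 6, 3, 8, 7, 13, 15, 4, 12, 9, 10, 14, 5]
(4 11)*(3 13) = (3 13)(4 11) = [0, 1, 2, 13, 11, 5, 6, 7, 8, 9, 10, 4, 12, 3]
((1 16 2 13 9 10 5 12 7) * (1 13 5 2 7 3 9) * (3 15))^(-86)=((1 16 7 13)(2 5 12 15 3 9 10))^(-86)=(1 7)(2 9 15 5 10 3 12)(13 16)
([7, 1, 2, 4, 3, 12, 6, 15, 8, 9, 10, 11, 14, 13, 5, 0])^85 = [7, 1, 2, 4, 3, 12, 6, 15, 8, 9, 10, 11, 14, 13, 5, 0]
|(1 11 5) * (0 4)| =6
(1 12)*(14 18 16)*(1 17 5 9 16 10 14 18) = [0, 12, 2, 3, 4, 9, 6, 7, 8, 16, 14, 11, 17, 13, 1, 15, 18, 5, 10] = (1 12 17 5 9 16 18 10 14)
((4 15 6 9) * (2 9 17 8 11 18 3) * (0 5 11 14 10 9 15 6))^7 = ((0 5 11 18 3 2 15)(4 6 17 8 14 10 9))^7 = (18)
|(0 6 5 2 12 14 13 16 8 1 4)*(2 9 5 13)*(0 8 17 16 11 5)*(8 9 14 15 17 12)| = 44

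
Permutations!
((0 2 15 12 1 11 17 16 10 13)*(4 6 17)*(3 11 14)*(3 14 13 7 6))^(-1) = (0 13 1 12 15 2)(3 4 11)(6 7 10 16 17) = ((0 2 15 12 1 13)(3 11 4)(6 17 16 10 7))^(-1)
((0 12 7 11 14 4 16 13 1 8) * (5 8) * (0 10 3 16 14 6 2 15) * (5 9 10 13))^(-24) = ((0 12 7 11 6 2 15)(1 9 10 3 16 5 8 13)(4 14))^(-24) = (16)(0 6 12 2 7 15 11)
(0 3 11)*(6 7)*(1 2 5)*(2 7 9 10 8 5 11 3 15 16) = [15, 7, 11, 3, 4, 1, 9, 6, 5, 10, 8, 0, 12, 13, 14, 16, 2] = (0 15 16 2 11)(1 7 6 9 10 8 5)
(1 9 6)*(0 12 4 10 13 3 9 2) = (0 12 4 10 13 3 9 6 1 2) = [12, 2, 0, 9, 10, 5, 1, 7, 8, 6, 13, 11, 4, 3]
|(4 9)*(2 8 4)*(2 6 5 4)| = 4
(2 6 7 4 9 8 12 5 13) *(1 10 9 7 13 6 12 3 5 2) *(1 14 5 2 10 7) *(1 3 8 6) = (1 7 4 3 2 12 10 9 6 13 14 5) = [0, 7, 12, 2, 3, 1, 13, 4, 8, 6, 9, 11, 10, 14, 5]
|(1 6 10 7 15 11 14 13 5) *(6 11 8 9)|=|(1 11 14 13 5)(6 10 7 15 8 9)|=30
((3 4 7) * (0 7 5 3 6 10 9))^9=((0 7 6 10 9)(3 4 5))^9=(0 9 10 6 7)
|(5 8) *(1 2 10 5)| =|(1 2 10 5 8)| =5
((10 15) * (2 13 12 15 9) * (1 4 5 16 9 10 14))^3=(1 16 13 14 5 2 15 4 9 12)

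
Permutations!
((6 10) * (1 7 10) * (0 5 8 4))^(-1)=(0 4 8 5)(1 6 10 7)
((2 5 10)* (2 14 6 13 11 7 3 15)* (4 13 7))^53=(2 7 10 15 6 5 3 14)(4 11 13)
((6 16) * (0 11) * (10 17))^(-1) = (0 11)(6 16)(10 17)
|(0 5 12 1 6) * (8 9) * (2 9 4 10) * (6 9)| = 10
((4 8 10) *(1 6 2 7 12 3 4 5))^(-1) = ((1 6 2 7 12 3 4 8 10 5))^(-1) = (1 5 10 8 4 3 12 7 2 6)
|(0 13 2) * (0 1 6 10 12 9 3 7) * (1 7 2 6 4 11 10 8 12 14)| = |(0 13 6 8 12 9 3 2 7)(1 4 11 10 14)| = 45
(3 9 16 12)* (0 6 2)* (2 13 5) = (0 6 13 5 2)(3 9 16 12) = [6, 1, 0, 9, 4, 2, 13, 7, 8, 16, 10, 11, 3, 5, 14, 15, 12]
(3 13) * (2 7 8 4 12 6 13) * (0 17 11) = (0 17 11)(2 7 8 4 12 6 13 3) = [17, 1, 7, 2, 12, 5, 13, 8, 4, 9, 10, 0, 6, 3, 14, 15, 16, 11]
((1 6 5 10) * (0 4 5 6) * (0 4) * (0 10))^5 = ((0 10 1 4 5))^5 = (10)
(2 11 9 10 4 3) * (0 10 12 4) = [10, 1, 11, 2, 3, 5, 6, 7, 8, 12, 0, 9, 4] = (0 10)(2 11 9 12 4 3)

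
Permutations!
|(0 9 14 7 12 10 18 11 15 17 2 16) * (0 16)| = |(0 9 14 7 12 10 18 11 15 17 2)| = 11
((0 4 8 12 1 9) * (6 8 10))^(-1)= (0 9 1 12 8 6 10 4)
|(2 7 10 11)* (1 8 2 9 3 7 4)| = 20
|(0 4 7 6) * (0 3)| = |(0 4 7 6 3)| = 5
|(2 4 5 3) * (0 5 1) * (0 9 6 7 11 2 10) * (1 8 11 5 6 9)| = |(0 6 7 5 3 10)(2 4 8 11)| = 12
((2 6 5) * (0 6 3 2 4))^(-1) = ((0 6 5 4)(2 3))^(-1) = (0 4 5 6)(2 3)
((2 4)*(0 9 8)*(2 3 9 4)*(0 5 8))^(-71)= ((0 4 3 9)(5 8))^(-71)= (0 4 3 9)(5 8)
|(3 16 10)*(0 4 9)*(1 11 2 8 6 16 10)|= |(0 4 9)(1 11 2 8 6 16)(3 10)|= 6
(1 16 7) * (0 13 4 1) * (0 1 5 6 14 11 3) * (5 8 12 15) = (0 13 4 8 12 15 5 6 14 11 3)(1 16 7) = [13, 16, 2, 0, 8, 6, 14, 1, 12, 9, 10, 3, 15, 4, 11, 5, 7]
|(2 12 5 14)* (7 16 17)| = 12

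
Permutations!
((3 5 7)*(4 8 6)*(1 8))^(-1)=(1 4 6 8)(3 7 5)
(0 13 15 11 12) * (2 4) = (0 13 15 11 12)(2 4) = [13, 1, 4, 3, 2, 5, 6, 7, 8, 9, 10, 12, 0, 15, 14, 11]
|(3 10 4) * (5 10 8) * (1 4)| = 6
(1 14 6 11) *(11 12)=(1 14 6 12 11)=[0, 14, 2, 3, 4, 5, 12, 7, 8, 9, 10, 1, 11, 13, 6]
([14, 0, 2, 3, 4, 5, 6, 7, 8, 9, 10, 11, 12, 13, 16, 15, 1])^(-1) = [1, 16, 2, 3, 4, 5, 6, 7, 8, 9, 10, 11, 12, 13, 0, 15, 14]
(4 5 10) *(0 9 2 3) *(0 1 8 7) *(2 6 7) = (0 9 6 7)(1 8 2 3)(4 5 10) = [9, 8, 3, 1, 5, 10, 7, 0, 2, 6, 4]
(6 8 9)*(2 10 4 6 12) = (2 10 4 6 8 9 12) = [0, 1, 10, 3, 6, 5, 8, 7, 9, 12, 4, 11, 2]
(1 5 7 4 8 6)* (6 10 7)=(1 5 6)(4 8 10 7)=[0, 5, 2, 3, 8, 6, 1, 4, 10, 9, 7]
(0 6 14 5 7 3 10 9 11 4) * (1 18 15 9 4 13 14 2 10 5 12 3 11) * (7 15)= (0 6 2 10 4)(1 18 7 11 13 14 12 3 5 15 9)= [6, 18, 10, 5, 0, 15, 2, 11, 8, 1, 4, 13, 3, 14, 12, 9, 16, 17, 7]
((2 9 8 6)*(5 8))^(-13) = (2 5 6 9 8)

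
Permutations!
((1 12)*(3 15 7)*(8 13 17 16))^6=(8 17)(13 16)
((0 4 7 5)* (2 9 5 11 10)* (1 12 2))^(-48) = (0 7 10 12 9)(1 2 5 4 11)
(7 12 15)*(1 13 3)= (1 13 3)(7 12 15)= [0, 13, 2, 1, 4, 5, 6, 12, 8, 9, 10, 11, 15, 3, 14, 7]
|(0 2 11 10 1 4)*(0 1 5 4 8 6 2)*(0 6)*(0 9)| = 10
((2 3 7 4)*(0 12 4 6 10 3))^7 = ((0 12 4 2)(3 7 6 10))^7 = (0 2 4 12)(3 10 6 7)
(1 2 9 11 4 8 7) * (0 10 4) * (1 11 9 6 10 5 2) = (0 5 2 6 10 4 8 7 11) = [5, 1, 6, 3, 8, 2, 10, 11, 7, 9, 4, 0]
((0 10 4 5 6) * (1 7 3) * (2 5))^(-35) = (0 10 4 2 5 6)(1 7 3)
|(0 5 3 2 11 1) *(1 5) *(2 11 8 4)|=|(0 1)(2 8 4)(3 11 5)|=6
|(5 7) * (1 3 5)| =4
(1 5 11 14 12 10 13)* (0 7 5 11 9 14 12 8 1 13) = (0 7 5 9 14 8 1 11 12 10) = [7, 11, 2, 3, 4, 9, 6, 5, 1, 14, 0, 12, 10, 13, 8]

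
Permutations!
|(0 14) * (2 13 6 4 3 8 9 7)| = |(0 14)(2 13 6 4 3 8 9 7)| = 8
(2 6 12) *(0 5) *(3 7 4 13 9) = (0 5)(2 6 12)(3 7 4 13 9) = [5, 1, 6, 7, 13, 0, 12, 4, 8, 3, 10, 11, 2, 9]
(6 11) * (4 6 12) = (4 6 11 12) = [0, 1, 2, 3, 6, 5, 11, 7, 8, 9, 10, 12, 4]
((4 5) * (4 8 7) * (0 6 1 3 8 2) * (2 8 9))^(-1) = (0 2 9 3 1 6)(4 7 8 5)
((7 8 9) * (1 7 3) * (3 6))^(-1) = (1 3 6 9 8 7)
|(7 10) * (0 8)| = |(0 8)(7 10)| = 2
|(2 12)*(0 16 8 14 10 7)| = |(0 16 8 14 10 7)(2 12)| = 6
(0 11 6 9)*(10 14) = (0 11 6 9)(10 14) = [11, 1, 2, 3, 4, 5, 9, 7, 8, 0, 14, 6, 12, 13, 10]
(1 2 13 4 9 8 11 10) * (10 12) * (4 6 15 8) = (1 2 13 6 15 8 11 12 10)(4 9) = [0, 2, 13, 3, 9, 5, 15, 7, 11, 4, 1, 12, 10, 6, 14, 8]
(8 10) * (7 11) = (7 11)(8 10) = [0, 1, 2, 3, 4, 5, 6, 11, 10, 9, 8, 7]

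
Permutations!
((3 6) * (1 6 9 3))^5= ((1 6)(3 9))^5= (1 6)(3 9)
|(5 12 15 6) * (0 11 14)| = 12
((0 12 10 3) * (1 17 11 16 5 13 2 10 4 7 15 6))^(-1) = ((0 12 4 7 15 6 1 17 11 16 5 13 2 10 3))^(-1) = (0 3 10 2 13 5 16 11 17 1 6 15 7 4 12)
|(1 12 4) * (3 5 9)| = 3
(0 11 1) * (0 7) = [11, 7, 2, 3, 4, 5, 6, 0, 8, 9, 10, 1] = (0 11 1 7)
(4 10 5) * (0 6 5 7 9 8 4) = [6, 1, 2, 3, 10, 0, 5, 9, 4, 8, 7] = (0 6 5)(4 10 7 9 8)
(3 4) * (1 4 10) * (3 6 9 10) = (1 4 6 9 10) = [0, 4, 2, 3, 6, 5, 9, 7, 8, 10, 1]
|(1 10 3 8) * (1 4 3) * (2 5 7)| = 6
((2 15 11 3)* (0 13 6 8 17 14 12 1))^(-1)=(0 1 12 14 17 8 6 13)(2 3 11 15)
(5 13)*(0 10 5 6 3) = (0 10 5 13 6 3) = [10, 1, 2, 0, 4, 13, 3, 7, 8, 9, 5, 11, 12, 6]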